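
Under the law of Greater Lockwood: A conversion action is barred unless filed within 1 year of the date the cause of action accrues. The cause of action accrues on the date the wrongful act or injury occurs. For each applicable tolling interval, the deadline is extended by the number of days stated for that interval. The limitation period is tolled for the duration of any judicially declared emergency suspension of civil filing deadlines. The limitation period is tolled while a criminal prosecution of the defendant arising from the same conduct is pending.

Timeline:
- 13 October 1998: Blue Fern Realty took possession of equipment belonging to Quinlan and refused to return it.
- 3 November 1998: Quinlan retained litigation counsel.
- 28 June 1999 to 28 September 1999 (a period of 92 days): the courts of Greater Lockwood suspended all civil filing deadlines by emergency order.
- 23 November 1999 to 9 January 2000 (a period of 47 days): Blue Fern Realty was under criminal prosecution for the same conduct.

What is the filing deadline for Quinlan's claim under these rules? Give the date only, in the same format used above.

The claim accrued on 13 October 1998, when the wrongful act occurred.
Adding the 1 year base period to 13 October 1998 gives a deadline of 13 October 1999, before any tolling.
The emergency suspension of filing deadlines from 28 June 1999 to 28 September 1999 tolled the period for 92 days, extending the deadline to 13 January 2000.
Because the pending criminal prosecution ran from 23 November 1999 to 9 January 2000, the deadline is extended by 47 days to 29 February 2000.
Nothing else in the chronology tolls or restarts the period.

29 February 2000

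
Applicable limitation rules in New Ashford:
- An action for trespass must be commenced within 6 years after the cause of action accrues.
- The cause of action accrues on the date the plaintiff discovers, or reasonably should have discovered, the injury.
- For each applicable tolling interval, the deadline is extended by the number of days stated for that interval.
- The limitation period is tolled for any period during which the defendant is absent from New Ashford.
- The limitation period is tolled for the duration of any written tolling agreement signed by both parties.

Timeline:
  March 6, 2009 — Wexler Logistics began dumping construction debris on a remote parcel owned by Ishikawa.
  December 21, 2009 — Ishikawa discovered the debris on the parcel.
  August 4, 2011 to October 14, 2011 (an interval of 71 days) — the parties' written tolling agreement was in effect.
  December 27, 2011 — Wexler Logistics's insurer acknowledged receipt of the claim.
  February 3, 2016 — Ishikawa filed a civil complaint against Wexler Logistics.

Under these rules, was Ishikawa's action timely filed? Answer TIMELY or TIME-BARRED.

Under the discovery rule, the claim accrued on December 21, 2009, when Ishikawa discovered the injury — not on the March 6, 2009 date of the underlying act.
Adding the 6 years base period to December 21, 2009 gives a deadline of December 21, 2015, before any tolling.
The period was tolled for 71 days by the written tolling agreement (August 4, 2011 to October 14, 2011), pushing the deadline to March 1, 2016.
None of the other events listed affects the running of the period under the stated rules.
Filing on February 3, 2016 beat the March 1, 2016 deadline — the action is timely.

TIMELY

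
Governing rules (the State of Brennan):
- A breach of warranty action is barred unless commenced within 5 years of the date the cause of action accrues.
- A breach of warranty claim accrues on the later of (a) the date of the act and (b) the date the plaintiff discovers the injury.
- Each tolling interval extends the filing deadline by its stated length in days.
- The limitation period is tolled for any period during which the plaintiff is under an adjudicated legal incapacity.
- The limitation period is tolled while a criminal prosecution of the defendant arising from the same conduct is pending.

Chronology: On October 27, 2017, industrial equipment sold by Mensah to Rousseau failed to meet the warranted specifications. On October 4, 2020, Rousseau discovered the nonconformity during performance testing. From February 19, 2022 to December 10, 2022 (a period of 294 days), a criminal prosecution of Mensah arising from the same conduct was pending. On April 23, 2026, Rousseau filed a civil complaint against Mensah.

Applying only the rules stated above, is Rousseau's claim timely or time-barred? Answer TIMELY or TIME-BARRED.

The claim accrued on October 4, 2020 — the later of the October 27, 2017 act and the October 4, 2020 discovery.
Adding the 5 years base period to October 4, 2020 gives a deadline of October 4, 2025, before any tolling.
The period was tolled for 294 days by the pending criminal prosecution (February 19, 2022 to December 10, 2022), pushing the deadline to July 25, 2026.
Filing on April 23, 2026 beat the July 25, 2026 deadline — the action is timely.

TIMELY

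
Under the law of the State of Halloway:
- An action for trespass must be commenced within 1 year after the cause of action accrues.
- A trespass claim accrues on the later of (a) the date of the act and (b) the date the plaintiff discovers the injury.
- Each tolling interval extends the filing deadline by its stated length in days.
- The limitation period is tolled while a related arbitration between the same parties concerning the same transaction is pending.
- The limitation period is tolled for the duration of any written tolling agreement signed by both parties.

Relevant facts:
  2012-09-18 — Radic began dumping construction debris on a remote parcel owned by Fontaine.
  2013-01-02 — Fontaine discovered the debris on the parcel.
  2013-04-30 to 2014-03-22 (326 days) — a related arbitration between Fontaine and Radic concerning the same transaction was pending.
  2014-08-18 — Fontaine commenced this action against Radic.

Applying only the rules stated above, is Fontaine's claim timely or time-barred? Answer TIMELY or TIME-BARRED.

The claim accrued on 2013-01-02 — the later of the 2012-09-18 act and the 2013-01-02 discovery.
The untolled deadline — 1 year after 2013-01-02 — is 2014-01-02.
The period was tolled for 326 days by the pending related arbitration (2013-04-30 to 2014-03-22), pushing the deadline to 2014-11-24.
Filing on 2014-08-18 beat the 2014-11-24 deadline — the action is timely.

TIMELY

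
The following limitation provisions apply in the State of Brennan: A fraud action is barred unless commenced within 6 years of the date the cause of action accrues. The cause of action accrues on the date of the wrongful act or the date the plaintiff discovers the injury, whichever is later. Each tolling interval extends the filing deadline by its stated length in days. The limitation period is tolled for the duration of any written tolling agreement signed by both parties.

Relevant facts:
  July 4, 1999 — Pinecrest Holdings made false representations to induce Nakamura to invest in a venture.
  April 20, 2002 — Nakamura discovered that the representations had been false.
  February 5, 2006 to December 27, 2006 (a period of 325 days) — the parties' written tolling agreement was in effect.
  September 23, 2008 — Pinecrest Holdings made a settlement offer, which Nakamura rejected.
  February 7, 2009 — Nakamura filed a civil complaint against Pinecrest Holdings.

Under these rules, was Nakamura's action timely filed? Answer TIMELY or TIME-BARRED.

Taking the later of the act (July 4, 1999) and discovery (April 20, 2002), the claim accrued on April 20, 2002.
6 years from April 20, 2002 is April 20, 2008.
Because the written tolling agreement ran from February 5, 2006 to December 27, 2006, the deadline is extended by 325 days to March 11, 2009.
None of the other events listed affects the running of the period under the stated rules.
Filing on February 7, 2009 beat the March 11, 2009 deadline — the action is timely.

TIMELY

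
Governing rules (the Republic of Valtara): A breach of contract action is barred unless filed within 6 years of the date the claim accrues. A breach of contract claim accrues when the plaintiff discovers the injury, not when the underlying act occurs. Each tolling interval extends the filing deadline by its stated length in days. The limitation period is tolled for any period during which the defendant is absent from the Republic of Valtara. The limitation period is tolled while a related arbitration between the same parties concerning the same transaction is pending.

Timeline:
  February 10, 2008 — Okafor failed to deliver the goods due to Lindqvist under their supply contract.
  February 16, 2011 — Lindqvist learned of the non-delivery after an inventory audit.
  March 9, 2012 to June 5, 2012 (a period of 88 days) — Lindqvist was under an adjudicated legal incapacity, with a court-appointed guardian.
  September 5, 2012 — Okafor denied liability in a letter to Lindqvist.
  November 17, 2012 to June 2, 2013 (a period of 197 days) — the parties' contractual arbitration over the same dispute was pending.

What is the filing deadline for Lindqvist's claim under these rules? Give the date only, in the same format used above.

September 1, 2017

Under the discovery rule, the claim accrued on February 16, 2011, when Lindqvist discovered the injury — not on the February 10, 2008 date of the underlying act.
6 years from February 16, 2011 is February 16, 2017.
Because the pending related arbitration ran from November 17, 2012 to June 2, 2013, the deadline is extended by 197 days to September 1, 2017.
No stated provision tolls the period for the plaintiff's incapacity, so the interval from March 9, 2012 to June 5, 2012 has no effect on the deadline.
The other events in the timeline have no effect on the limitation period under the stated rules.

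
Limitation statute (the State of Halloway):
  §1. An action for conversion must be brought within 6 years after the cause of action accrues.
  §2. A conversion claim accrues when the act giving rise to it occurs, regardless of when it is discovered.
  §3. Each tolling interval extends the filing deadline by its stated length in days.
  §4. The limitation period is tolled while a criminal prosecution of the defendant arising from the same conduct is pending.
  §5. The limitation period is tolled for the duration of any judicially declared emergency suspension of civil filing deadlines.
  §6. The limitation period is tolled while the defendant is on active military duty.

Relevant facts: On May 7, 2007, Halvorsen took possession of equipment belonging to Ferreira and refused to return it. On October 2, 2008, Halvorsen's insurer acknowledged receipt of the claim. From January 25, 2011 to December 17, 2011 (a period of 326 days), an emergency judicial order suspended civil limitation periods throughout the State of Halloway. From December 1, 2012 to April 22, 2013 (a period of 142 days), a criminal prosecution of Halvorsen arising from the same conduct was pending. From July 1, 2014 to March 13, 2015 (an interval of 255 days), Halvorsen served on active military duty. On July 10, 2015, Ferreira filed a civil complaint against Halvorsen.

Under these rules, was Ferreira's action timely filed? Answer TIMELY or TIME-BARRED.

TIME-BARRED

The claim accrued on May 7, 2007, when the wrongful act occurred.
Adding the 6 years base period to May 7, 2007 gives a deadline of May 7, 2013, before any tolling.
Because the emergency suspension of filing deadlines ran from January 25, 2011 to December 17, 2011, the deadline is extended by 326 days to March 29, 2014.
The pending criminal prosecution from December 1, 2012 to April 22, 2013 tolled the period for 142 days, extending the deadline to August 18, 2014.
The defendant's active military service from July 1, 2014 to March 13, 2015 tolled the period for 255 days, extending the deadline to April 30, 2015.
Nothing else in the chronology tolls or restarts the period.
Ferreira filed on July 10, 2015, after the April 30, 2015 deadline, so the action is time-barred.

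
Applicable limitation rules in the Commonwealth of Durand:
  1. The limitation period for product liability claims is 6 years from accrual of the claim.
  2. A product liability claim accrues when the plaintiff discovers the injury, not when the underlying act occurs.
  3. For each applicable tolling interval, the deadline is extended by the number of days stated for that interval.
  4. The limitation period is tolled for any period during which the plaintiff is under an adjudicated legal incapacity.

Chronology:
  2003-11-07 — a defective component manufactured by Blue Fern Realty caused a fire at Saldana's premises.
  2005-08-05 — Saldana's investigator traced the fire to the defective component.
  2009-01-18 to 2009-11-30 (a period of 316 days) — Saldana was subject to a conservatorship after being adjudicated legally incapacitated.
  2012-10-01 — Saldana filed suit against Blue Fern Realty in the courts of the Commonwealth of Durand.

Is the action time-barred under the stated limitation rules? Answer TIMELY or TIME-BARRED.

TIME-BARRED

Under the discovery rule, the claim accrued on 2005-08-05, when Saldana discovered the injury — not on the 2003-11-07 date of the underlying act.
Adding the 6 years base period to 2005-08-05 gives a deadline of 2011-08-05, before any tolling.
The period was tolled for 316 days by the plaintiff's legal incapacity (2009-01-18 to 2009-11-30), pushing the deadline to 2012-06-16.
Saldana filed on 2012-10-01, after the 2012-06-16 deadline, so the action is time-barred.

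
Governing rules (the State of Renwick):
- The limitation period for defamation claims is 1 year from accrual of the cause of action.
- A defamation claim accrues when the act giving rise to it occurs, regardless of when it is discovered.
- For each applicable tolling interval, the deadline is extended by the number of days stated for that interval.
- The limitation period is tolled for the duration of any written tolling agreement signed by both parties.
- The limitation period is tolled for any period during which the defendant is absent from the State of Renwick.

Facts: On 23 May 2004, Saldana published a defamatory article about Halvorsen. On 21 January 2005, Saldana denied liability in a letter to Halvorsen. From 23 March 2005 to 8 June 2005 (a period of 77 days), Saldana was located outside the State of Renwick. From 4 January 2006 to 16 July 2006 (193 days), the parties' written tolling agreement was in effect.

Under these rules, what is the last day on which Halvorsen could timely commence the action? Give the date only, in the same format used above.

The claim accrued on 23 May 2004, when the wrongful act occurred.
The untolled deadline — 1 year after 23 May 2004 — is 23 May 2005.
Because the defendant's absence from the jurisdiction ran from 23 March 2005 to 8 June 2005, the deadline is extended by 77 days to 8 August 2005.
By the time the written tolling agreement began on 4 January 2006, the limitation period had already expired on 8 August 2005; that interval cannot revive it.
The other events in the timeline have no effect on the limitation period under the stated rules.

8 August 2005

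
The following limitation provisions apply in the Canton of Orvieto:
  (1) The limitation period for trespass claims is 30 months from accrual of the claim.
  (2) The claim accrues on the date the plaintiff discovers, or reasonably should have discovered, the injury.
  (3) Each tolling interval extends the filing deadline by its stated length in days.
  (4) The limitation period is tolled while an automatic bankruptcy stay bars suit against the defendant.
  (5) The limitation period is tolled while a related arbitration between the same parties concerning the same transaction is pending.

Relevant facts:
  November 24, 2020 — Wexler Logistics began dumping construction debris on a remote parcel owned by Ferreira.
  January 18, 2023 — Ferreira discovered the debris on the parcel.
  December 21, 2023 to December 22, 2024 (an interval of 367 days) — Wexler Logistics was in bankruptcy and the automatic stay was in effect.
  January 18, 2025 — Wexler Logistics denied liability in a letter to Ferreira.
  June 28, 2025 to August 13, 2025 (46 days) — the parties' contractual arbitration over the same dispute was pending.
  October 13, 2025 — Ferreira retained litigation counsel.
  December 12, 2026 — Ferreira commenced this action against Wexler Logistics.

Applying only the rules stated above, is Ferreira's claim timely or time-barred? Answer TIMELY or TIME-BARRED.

Accrual is tied to discovery, so the period began on January 18, 2023 rather than on November 24, 2020 when the act occurred.
The untolled deadline — 30 months after January 18, 2023 — is July 18, 2025.
The automatic bankruptcy stay from December 21, 2023 to December 22, 2024 tolled the period for 367 days, extending the deadline to July 20, 2026.
Because the pending related arbitration ran from June 28, 2025 to August 13, 2025, the deadline is extended by 46 days to September 4, 2026.
None of the other events listed affects the running of the period under the stated rules.
Ferreira filed on December 12, 2026, after the September 4, 2026 deadline, so the action is time-barred.

TIME-BARRED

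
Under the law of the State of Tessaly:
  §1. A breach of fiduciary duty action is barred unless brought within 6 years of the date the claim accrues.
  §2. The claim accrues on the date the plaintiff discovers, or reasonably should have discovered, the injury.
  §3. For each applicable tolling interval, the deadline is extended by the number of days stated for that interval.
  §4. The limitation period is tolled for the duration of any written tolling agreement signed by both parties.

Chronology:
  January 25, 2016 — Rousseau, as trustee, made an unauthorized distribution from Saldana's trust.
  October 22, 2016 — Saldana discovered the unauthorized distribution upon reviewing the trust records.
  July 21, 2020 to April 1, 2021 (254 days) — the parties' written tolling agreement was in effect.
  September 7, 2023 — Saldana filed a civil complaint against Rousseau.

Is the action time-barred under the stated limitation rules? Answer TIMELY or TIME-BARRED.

TIME-BARRED

Accrual is tied to discovery, so the period began on October 22, 2016 rather than on January 25, 2016 when the act occurred.
6 years from October 22, 2016 is October 22, 2022.
The written tolling agreement from July 21, 2020 to April 1, 2021 tolled the period for 254 days, extending the deadline to July 3, 2023.
The September 7, 2023 filing falls after the July 3, 2023 deadline; the claim is time-barred.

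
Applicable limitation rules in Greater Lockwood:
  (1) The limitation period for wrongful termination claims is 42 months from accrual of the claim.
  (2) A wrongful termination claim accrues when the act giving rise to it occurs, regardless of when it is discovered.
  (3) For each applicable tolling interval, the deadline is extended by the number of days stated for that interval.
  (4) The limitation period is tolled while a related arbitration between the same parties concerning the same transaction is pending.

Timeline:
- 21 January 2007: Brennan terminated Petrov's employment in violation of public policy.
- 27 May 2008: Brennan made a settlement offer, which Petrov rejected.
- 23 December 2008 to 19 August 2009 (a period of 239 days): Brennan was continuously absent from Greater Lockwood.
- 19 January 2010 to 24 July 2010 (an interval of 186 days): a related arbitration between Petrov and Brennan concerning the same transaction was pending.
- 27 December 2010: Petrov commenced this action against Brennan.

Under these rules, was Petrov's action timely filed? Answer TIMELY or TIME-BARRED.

The claim accrued on 21 January 2007, the date of the act.
42 months from 21 January 2007 is 21 July 2010.
The pending related arbitration from 19 January 2010 to 24 July 2010 tolled the period for 186 days, extending the deadline to 23 January 2011.
No stated provision tolls the period for the defendant's absence, so the interval from 23 December 2008 to 19 August 2009 has no effect on the deadline.
Nothing else in the chronology tolls or restarts the period.
Filing on 27 December 2010 beat the 23 January 2011 deadline — the action is timely.

TIMELY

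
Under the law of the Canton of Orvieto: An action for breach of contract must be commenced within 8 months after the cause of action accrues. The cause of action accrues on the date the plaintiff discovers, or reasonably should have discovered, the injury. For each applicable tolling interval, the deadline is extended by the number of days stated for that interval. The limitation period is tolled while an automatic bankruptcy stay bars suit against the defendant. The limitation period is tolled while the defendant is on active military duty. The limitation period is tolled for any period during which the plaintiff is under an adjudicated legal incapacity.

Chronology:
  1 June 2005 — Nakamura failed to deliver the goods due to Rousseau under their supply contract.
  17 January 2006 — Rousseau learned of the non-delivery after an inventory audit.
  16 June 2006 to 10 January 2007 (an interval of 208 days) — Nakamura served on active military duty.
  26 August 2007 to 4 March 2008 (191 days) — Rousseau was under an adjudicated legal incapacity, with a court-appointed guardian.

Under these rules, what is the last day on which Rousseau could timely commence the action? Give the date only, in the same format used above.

Accrual is tied to discovery, so the period began on 17 January 2006 rather than on 1 June 2005 when the act occurred.
The untolled deadline — 8 months after 17 January 2006 — is 17 September 2006.
The defendant's active military service from 16 June 2006 to 10 January 2007 tolled the period for 208 days, extending the deadline to 13 April 2007.
The plaintiff's legal incapacity starting 26 August 2007 came too late — the period had run on 13 April 2007 — and so does not extend the deadline.

13 April 2007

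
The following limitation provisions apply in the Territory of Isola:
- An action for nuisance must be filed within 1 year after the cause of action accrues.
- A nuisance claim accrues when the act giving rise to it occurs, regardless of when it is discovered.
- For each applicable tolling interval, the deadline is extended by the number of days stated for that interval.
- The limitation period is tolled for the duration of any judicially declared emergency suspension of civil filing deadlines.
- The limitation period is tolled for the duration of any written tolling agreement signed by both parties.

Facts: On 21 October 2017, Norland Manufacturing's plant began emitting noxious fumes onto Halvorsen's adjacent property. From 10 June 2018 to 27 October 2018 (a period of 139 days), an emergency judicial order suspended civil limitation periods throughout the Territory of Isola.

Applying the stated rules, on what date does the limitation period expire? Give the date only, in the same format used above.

9 March 2019

The cause of action accrued on 21 October 2017, the date of the act.
1 year from 21 October 2017 is 21 October 2018.
The emergency suspension of filing deadlines from 10 June 2018 to 27 October 2018 tolled the period for 139 days, extending the deadline to 9 March 2019.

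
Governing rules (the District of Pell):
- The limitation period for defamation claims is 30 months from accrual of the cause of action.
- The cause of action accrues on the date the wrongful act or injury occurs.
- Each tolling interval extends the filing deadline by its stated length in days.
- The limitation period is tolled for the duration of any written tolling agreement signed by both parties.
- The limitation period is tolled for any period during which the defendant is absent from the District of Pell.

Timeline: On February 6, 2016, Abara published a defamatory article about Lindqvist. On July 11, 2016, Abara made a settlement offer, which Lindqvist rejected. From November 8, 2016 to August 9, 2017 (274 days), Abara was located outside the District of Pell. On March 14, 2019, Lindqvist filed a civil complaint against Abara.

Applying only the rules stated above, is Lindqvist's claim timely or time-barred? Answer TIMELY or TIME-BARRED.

TIMELY

The cause of action accrued on February 6, 2016, the date of the act.
30 months from February 6, 2016 is August 6, 2018.
The period was tolled for 274 days by the defendant's absence from the jurisdiction (November 8, 2016 to August 9, 2017), pushing the deadline to May 7, 2019.
None of the other events listed affects the running of the period under the stated rules.
Lindqvist filed on March 14, 2019, before the May 7, 2019 deadline, so the action is timely.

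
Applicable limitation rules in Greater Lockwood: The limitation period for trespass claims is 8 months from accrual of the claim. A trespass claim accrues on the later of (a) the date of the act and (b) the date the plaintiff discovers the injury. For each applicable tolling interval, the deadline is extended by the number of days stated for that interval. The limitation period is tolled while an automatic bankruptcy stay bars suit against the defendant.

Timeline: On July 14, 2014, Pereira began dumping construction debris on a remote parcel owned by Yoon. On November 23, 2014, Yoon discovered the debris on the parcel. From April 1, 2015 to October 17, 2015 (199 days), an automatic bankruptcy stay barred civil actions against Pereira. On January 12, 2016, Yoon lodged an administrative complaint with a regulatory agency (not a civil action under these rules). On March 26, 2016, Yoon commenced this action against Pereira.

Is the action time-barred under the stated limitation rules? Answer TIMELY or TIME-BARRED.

TIME-BARRED

The claim accrued on November 23, 2014 — the later of the July 14, 2014 act and the November 23, 2014 discovery.
Adding the 8 months base period to November 23, 2014 gives a deadline of July 23, 2015, before any tolling.
The period was tolled for 199 days by the automatic bankruptcy stay (April 1, 2015 to October 17, 2015), pushing the deadline to February 7, 2016.
The other events in the timeline have no effect on the limitation period under the stated rules.
The March 26, 2016 filing falls after the February 7, 2016 deadline; the claim is time-barred.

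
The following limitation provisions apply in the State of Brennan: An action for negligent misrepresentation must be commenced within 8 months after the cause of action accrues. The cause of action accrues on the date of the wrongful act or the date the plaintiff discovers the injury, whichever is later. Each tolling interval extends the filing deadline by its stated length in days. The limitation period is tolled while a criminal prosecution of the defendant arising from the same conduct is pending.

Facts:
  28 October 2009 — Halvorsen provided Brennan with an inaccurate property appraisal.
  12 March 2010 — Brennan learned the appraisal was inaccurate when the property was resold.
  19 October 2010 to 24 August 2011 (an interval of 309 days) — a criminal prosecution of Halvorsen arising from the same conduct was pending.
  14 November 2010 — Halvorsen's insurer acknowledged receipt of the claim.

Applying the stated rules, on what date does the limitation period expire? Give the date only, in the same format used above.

17 September 2011

The claim accrued on 12 March 2010 — the later of the 28 October 2009 act and the 12 March 2010 discovery.
The untolled deadline — 8 months after 12 March 2010 — is 12 November 2010.
The period was tolled for 309 days by the pending criminal prosecution (19 October 2010 to 24 August 2011), pushing the deadline to 17 September 2011.
The other events in the timeline have no effect on the limitation period under the stated rules.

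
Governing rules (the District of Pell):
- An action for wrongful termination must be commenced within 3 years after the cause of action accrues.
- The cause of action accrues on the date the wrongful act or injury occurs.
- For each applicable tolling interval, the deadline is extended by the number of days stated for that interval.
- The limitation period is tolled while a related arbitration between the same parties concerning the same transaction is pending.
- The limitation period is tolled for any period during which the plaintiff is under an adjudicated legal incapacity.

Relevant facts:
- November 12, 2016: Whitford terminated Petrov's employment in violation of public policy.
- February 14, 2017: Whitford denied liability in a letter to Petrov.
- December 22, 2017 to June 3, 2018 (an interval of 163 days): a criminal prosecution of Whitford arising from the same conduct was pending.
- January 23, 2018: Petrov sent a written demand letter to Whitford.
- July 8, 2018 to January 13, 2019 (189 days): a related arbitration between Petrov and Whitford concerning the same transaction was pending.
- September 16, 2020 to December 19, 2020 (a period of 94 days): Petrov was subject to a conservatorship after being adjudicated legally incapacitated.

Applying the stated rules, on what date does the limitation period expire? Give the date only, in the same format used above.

The claim accrued on November 12, 2016, when the wrongful act occurred.
3 years from November 12, 2016 is November 12, 2019.
The pending related arbitration from July 8, 2018 to January 13, 2019 tolled the period for 189 days, extending the deadline to May 19, 2020.
The plaintiff's legal incapacity starting September 16, 2020 came too late — the period had run on May 19, 2020 — and so does not extend the deadline.
The pending criminal prosecution from December 22, 2017 to June 3, 2018 does not toll the period, because no stated rule makes a criminal prosecution a tolling event.
None of the other events listed affects the running of the period under the stated rules.

May 19, 2020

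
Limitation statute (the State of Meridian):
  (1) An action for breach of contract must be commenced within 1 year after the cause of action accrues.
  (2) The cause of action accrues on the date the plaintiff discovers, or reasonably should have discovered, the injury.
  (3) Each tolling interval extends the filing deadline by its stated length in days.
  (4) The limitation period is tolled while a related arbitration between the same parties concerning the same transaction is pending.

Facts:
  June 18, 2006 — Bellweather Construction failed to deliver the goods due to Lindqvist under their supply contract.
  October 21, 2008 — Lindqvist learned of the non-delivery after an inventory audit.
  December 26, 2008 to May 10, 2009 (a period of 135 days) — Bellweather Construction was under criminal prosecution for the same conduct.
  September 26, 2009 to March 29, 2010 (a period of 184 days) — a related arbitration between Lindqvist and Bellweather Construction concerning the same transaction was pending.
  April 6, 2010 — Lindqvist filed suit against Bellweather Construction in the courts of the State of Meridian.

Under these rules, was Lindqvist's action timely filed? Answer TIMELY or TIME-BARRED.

The claim did not accrue until Lindqvist discovered the injury on October 21, 2008; the June 18, 2006 act date does not start the clock under the stated rule.
Adding the 1 year base period to October 21, 2008 gives a deadline of October 21, 2009, before any tolling.
The period was tolled for 184 days by the pending related arbitration (September 26, 2009 to March 29, 2010), pushing the deadline to April 23, 2010.
Although a criminal prosecution ran from December 26, 2008 to May 10, 2009, the stated rules do not make that a tolling event, so it is disregarded.
The April 6, 2010 filing precedes the April 23, 2010 deadline; the claim is timely.

TIMELY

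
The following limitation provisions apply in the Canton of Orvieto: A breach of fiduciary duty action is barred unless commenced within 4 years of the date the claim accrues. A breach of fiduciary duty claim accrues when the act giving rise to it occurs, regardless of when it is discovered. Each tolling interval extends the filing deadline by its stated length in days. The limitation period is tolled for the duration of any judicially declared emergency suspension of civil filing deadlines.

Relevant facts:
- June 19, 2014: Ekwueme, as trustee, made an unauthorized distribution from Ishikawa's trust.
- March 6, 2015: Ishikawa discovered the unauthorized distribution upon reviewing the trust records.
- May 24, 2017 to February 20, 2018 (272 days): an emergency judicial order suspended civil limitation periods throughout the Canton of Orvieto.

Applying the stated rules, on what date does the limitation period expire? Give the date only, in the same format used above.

March 18, 2019

Accrual is governed by the date of the act, so the period began to run on June 19, 2014; the later discovery on March 6, 2015 is irrelevant under the stated rule.
The untolled deadline — 4 years after June 19, 2014 — is June 19, 2018.
The emergency suspension of filing deadlines from May 24, 2017 to February 20, 2018 tolled the period for 272 days, extending the deadline to March 18, 2019.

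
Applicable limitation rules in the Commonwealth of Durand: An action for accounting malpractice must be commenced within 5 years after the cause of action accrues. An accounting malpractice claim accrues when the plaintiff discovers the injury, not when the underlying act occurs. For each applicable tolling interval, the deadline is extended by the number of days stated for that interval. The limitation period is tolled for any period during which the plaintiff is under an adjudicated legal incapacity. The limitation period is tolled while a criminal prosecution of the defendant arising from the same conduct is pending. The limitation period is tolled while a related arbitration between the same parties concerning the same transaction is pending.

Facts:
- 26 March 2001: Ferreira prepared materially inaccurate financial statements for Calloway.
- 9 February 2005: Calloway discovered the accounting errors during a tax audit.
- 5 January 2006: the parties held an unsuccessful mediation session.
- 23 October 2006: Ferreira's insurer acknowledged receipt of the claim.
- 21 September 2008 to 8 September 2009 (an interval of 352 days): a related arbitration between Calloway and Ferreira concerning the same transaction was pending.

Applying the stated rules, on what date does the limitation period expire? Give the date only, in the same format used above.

Under the discovery rule, the claim accrued on 9 February 2005, when Calloway discovered the injury — not on the 26 March 2001 date of the underlying act.
Adding the 5 years base period to 9 February 2005 gives a deadline of 9 February 2010, before any tolling.
Because the pending related arbitration ran from 21 September 2008 to 8 September 2009, the deadline is extended by 352 days to 27 January 2011.
The other events in the timeline have no effect on the limitation period under the stated rules.

27 January 2011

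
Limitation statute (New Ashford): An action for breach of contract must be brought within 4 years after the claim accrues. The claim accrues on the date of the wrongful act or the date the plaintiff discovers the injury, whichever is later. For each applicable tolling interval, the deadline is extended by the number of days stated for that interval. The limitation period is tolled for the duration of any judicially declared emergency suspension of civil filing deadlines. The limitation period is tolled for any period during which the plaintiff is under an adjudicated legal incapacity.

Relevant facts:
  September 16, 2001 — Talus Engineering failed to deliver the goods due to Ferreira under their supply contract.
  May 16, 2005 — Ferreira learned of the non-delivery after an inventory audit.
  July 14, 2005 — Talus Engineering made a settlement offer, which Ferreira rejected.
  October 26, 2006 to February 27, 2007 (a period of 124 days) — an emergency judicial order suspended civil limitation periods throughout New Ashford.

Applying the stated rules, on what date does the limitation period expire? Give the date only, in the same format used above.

September 17, 2009

Taking the later of the act (September 16, 2001) and discovery (May 16, 2005), the claim accrued on May 16, 2005.
The untolled deadline — 4 years after May 16, 2005 — is May 16, 2009.
Because the emergency suspension of filing deadlines ran from October 26, 2006 to February 27, 2007, the deadline is extended by 124 days to September 17, 2009.
Nothing else in the chronology tolls or restarts the period.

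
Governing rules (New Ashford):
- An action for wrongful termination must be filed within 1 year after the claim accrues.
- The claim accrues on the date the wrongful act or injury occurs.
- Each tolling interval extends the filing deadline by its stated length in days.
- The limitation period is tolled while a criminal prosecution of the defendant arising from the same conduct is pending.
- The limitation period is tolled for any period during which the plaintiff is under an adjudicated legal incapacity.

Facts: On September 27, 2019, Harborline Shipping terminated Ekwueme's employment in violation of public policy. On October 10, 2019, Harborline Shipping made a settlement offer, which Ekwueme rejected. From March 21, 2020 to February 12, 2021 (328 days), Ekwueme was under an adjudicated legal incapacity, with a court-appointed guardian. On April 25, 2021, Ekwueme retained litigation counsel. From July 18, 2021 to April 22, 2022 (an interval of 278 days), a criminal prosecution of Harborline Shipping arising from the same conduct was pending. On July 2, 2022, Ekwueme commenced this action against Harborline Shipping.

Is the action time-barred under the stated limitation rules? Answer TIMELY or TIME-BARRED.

TIME-BARRED

The limitation period began to run on September 27, 2019.
1 year from September 27, 2019 is September 27, 2020.
The period was tolled for 328 days by the plaintiff's legal incapacity (March 21, 2020 to February 12, 2021), pushing the deadline to August 21, 2021.
The pending criminal prosecution from July 18, 2021 to April 22, 2022 tolled the period for 278 days, extending the deadline to May 26, 2022.
Nothing else in the chronology tolls or restarts the period.
Ekwueme filed on July 2, 2022, after the May 26, 2022 deadline, so the action is time-barred.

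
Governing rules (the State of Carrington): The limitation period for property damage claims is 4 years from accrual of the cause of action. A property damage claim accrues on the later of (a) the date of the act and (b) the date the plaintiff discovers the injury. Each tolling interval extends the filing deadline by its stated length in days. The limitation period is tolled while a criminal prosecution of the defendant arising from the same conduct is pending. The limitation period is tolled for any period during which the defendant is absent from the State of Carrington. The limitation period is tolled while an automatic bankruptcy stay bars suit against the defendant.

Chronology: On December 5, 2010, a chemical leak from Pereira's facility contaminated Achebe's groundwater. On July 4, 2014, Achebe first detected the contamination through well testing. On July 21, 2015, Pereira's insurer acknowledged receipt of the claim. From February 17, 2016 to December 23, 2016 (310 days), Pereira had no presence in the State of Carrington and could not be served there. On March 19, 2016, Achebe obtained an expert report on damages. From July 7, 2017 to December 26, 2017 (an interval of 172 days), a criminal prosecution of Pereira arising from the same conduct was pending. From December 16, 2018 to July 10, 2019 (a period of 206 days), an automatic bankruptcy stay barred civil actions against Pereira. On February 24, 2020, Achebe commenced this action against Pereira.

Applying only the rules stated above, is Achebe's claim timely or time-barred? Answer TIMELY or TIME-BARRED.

TIMELY

The claim accrued on July 4, 2014 — the later of the December 5, 2010 act and the July 4, 2014 discovery.
4 years from July 4, 2014 is July 4, 2018.
The period was tolled for 310 days by the defendant's absence from the jurisdiction (February 17, 2016 to December 23, 2016), pushing the deadline to May 10, 2019.
Because the pending criminal prosecution ran from July 7, 2017 to December 26, 2017, the deadline is extended by 172 days to October 29, 2019.
Because the automatic bankruptcy stay ran from December 16, 2018 to July 10, 2019, the deadline is extended by 206 days to May 22, 2020.
Nothing else in the chronology tolls or restarts the period.
Achebe filed on February 24, 2020, before the May 22, 2020 deadline, so the action is timely.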